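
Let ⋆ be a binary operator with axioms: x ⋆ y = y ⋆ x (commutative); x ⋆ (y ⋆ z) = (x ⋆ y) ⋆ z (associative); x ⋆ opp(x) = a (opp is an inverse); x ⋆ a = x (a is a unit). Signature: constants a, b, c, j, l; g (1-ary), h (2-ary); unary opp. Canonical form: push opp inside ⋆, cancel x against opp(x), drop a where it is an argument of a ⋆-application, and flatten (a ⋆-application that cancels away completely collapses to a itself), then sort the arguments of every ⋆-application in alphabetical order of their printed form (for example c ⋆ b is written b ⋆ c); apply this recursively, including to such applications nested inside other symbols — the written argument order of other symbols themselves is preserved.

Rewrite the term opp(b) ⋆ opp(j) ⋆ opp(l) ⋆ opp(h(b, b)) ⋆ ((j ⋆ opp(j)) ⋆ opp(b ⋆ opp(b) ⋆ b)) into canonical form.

Answer: opp(b) ⋆ opp(b) ⋆ opp(h(b, b)) ⋆ opp(j) ⋆ opp(l)

Derivation:
Push opp inside:  distribute opp over ⋆ and collapse double opp
Combine occurrences:  opp(b) ⋆ opp(b) ⋆ opp(j) ⋆ opp(l) ⋆ opp(h(b, b))
Sort arguments:  opp(b) ⋆ opp(b) ⋆ opp(h(b, b)) ⋆ opp(j) ⋆ opp(l)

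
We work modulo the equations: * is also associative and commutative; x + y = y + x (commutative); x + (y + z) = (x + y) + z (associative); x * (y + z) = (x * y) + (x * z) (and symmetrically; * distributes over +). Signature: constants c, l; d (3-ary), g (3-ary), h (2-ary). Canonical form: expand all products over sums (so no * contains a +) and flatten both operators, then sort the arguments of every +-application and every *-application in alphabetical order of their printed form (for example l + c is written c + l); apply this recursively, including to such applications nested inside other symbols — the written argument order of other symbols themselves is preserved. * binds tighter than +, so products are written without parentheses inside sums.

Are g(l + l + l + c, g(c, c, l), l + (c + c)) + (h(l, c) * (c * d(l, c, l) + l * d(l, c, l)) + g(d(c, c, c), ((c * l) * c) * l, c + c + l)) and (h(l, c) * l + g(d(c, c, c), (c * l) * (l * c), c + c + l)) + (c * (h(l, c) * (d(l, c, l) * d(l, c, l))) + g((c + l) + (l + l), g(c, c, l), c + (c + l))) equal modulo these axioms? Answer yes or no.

Left:  g(l + l + l + c, g(c, c, l), l + (c + c)) + (h(l, c) * (c * d(l, c, l) + l * d(l, c, l)) + g(d(c, c, c), ((c * l) * c) * l, c + c + l))
  Expand:  g(c + l + l + l, g(c, c, l), c + c + l) + c * d(l, c, l) * h(l, c) + d(l, c, l) * h(l, c) * l + g(d(c, c, c), c * c * l * l, c + c + l)
  Order the arguments:  c * d(l, c, l) * h(l, c) + d(l, c, l) * h(l, c) * l + g(c + l + l + l, g(c, c, l), c + c + l) + g(d(c, c, c), c * c * l * l, c + c + l)
Right:  (h(l, c) * l + g(d(c, c, c), (c * l) * (l * c), c + c + l)) + (c * (h(l, c) * (d(l, c, l) * d(l, c, l))) + g((c + l) + (l + l), g(c, c, l), c + (c + l)))
  Flatten:  h(l, c) * l + g(d(c, c, c), c * c * l * l, c + c + l) + c * d(l, c, l) * d(l, c, l) * h(l, c) + g(c + l + l + l, g(c, c, l), c + c + l)
  Sort:  c * d(l, c, l) * d(l, c, l) * h(l, c) + g(c + l + l + l, g(c, c, l), c + c + l) + g(d(c, c, c), c * c * l * l, c + c + l) + h(l, c) * l

Answer: no — c * d(l, c, l) * h(l, c) + d(l, c, l) * h(l, c) * l + g(c + l + l + l, g(c, c, l), c + c + l) + g(d(c, c, c), c * c * l * l, c + c + l) vs c * d(l, c, l) * d(l, c, l) * h(l, c) + g(c + l + l + l, g(c, c, l), c + c + l) + g(d(c, c, c), c * c * l * l, c + c + l) + h(l, c) * l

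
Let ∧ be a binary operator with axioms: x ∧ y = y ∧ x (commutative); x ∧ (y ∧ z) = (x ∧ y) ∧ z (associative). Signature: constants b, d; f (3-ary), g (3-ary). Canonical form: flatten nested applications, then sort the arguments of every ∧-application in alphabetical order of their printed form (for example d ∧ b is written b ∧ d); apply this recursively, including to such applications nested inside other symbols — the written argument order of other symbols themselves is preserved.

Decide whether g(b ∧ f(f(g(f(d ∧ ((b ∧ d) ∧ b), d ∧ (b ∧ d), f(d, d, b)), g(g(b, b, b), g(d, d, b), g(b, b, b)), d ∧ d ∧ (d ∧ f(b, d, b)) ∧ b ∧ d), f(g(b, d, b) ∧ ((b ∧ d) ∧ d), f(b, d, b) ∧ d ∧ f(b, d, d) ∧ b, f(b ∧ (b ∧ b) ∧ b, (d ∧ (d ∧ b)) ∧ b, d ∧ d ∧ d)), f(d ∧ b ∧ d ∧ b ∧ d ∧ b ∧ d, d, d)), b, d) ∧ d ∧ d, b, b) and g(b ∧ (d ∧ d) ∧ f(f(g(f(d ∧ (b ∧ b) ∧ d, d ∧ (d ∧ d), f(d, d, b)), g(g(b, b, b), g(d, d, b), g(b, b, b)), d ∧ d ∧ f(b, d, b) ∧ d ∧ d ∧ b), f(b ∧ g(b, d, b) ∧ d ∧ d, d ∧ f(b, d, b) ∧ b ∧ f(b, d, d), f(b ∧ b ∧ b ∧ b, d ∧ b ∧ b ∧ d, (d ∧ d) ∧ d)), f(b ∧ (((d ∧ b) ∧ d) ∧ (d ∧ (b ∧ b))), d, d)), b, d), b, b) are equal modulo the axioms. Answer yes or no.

Left:  g(b ∧ f(f(g(f(d ∧ ((b ∧ d) ∧ b), d ∧ (b ∧ d), f(d, d, b)), g(g(b, b, b), g(d, d, b), g(b, b, b)), d ∧ d ∧ (d ∧ f(b, d, b)) ∧ b ∧ d), f(g(b, d, b) ∧ ((b ∧ d) ∧ d), f(b, d, b) ∧ d ∧ f(b, d, d) ∧ b, f(b ∧ (b ∧ b) ∧ b, (d ∧ (d ∧ b)) ∧ b, d ∧ d ∧ d)), f(d ∧ b ∧ d ∧ b ∧ d ∧ b ∧ d, d, d)), b, d) ∧ d ∧ d, b, b)
  Descend into:  b ∧ f(f(g(f(d ∧ ((b ∧ d) ∧ b), d ∧ (b ∧ d), f(d, d, b)), g(g(b, b, b), g(d, d, b), g(b, b, b)), d ∧ d ∧ (d ∧ f(b, d, b)) ∧ b ∧ d), f(g(b, d, b) ∧ ((b ∧ d) ∧ d), f(b, d, b) ∧ d ∧ f(b, d, d) ∧ b, f(b ∧ (b ∧ b) ∧ b, (d ∧ (d ∧ b)) ∧ b, d ∧ d ∧ d)), f(d ∧ b ∧ d ∧ b ∧ d ∧ b ∧ d, d, d)), b, d) ∧ d ∧ d
  Inside:  f(f(g(f(d ∧ ((b ∧ d) ∧ b), d ∧ (b ∧ d), f(d, d, b)), g(g(b, b, b), g(d, d, b), g(b, b, b)), d ∧ d ∧ (d ∧ f(b, d, b)) ∧ b ∧ d), f(g(b, d, b) ∧ ((b ∧ d) ∧ d), f(b, d, b) ∧ d ∧ f(b, d, d) ∧ b, f(b ∧ (b ∧ b) ∧ b, (d ∧ (d ∧ b)) ∧ b, d ∧ d ∧ d)), f(d ∧ b ∧ d ∧ b ∧ d ∧ b ∧ d, d, d)), b, d)  →  f(f(g(f(b ∧ b ∧ d ∧ d, b ∧ d ∧ d, f(d, d, b)), g(g(b, b, b), g(d, d, b), g(b, b, b)), b ∧ d ∧ d ∧ d ∧ d ∧ f(b, d, b)), f(b ∧ d ∧ d ∧ g(b, d, b), b ∧ d ∧ f(b, d, b) ∧ f(b, d, d), f(b ∧ b ∧ b ∧ b, b ∧ b ∧ d ∧ d, d ∧ d ∧ d)), f(b ∧ b ∧ b ∧ d ∧ d ∧ d ∧ d, d, d)), b, d)
  Order the arguments:  b ∧ d ∧ d ∧ f(f(g(f(b ∧ b ∧ d ∧ d, b ∧ d ∧ d, f(d, d, b)), g(g(b, b, b), g(d, d, b), g(b, b, b)), b ∧ d ∧ d ∧ d ∧ d ∧ f(b, d, b)), f(b ∧ d ∧ d ∧ g(b, d, b), b ∧ d ∧ f(b, d, b) ∧ f(b, d, d), f(b ∧ b ∧ b ∧ b, b ∧ b ∧ d ∧ d, d ∧ d ∧ d)), f(b ∧ b ∧ b ∧ d ∧ d ∧ d ∧ d, d, d)), b, d)
  Reassemble:  g(b ∧ d ∧ d ∧ f(f(g(f(b ∧ b ∧ d ∧ d, b ∧ d ∧ d, f(d, d, b)), g(g(b, b, b), g(d, d, b), g(b, b, b)), b ∧ d ∧ d ∧ d ∧ d ∧ f(b, d, b)), f(b ∧ d ∧ d ∧ g(b, d, b), b ∧ d ∧ f(b, d, b) ∧ f(b, d, d), f(b ∧ b ∧ b ∧ b, b ∧ b ∧ d ∧ d, d ∧ d ∧ d)), f(b ∧ b ∧ b ∧ d ∧ d ∧ d ∧ d, d, d)), b, d), b, b)
Right:  g(b ∧ (d ∧ d) ∧ f(f(g(f(d ∧ (b ∧ b) ∧ d, d ∧ (d ∧ d), f(d, d, b)), g(g(b, b, b), g(d, d, b), g(b, b, b)), d ∧ d ∧ f(b, d, b) ∧ d ∧ d ∧ b), f(b ∧ g(b, d, b) ∧ d ∧ d, d ∧ f(b, d, b) ∧ b ∧ f(b, d, d), f(b ∧ b ∧ b ∧ b, d ∧ b ∧ b ∧ d, (d ∧ d) ∧ d)), f(b ∧ (((d ∧ b) ∧ d) ∧ (d ∧ (b ∧ b))), d, d)), b, d), b, b)
  Descend into:  b ∧ (d ∧ d) ∧ f(f(g(f(d ∧ (b ∧ b) ∧ d, d ∧ (d ∧ d), f(d, d, b)), g(g(b, b, b), g(d, d, b), g(b, b, b)), d ∧ d ∧ f(b, d, b) ∧ d ∧ d ∧ b), f(b ∧ g(b, d, b) ∧ d ∧ d, d ∧ f(b, d, b) ∧ b ∧ f(b, d, d), f(b ∧ b ∧ b ∧ b, d ∧ b ∧ b ∧ d, (d ∧ d) ∧ d)), f(b ∧ (((d ∧ b) ∧ d) ∧ (d ∧ (b ∧ b))), d, d)), b, d)
  Un-nest:  b ∧ d ∧ d ∧ f(f(g(f(d ∧ (b ∧ b) ∧ d, d ∧ (d ∧ d), f(d, d, b)), g(g(b, b, b), g(d, d, b), g(b, b, b)), d ∧ d ∧ f(b, d, b) ∧ d ∧ d ∧ b), f(b ∧ g(b, d, b) ∧ d ∧ d, d ∧ f(b, d, b) ∧ b ∧ f(b, d, d), f(b ∧ b ∧ b ∧ b, d ∧ b ∧ b ∧ d, (d ∧ d) ∧ d)), f(b ∧ (((d ∧ b) ∧ d) ∧ (d ∧ (b ∧ b))), d, d)), b, d)
  Canonicalize subterm:  f(f(g(f(d ∧ (b ∧ b) ∧ d, d ∧ (d ∧ d), f(d, d, b)), g(g(b, b, b), g(d, d, b), g(b, b, b)), d ∧ d ∧ f(b, d, b) ∧ d ∧ d ∧ b), f(b ∧ g(b, d, b) ∧ d ∧ d, d ∧ f(b, d, b) ∧ b ∧ f(b, d, d), f(b ∧ b ∧ b ∧ b, d ∧ b ∧ b ∧ d, (d ∧ d) ∧ d)), f(b ∧ (((d ∧ b) ∧ d) ∧ (d ∧ (b ∧ b))), d, d)), b, d)  →  f(f(g(f(b ∧ b ∧ d ∧ d, d ∧ d ∧ d, f(d, d, b)), g(g(b, b, b), g(d, d, b), g(b, b, b)), b ∧ d ∧ d ∧ d ∧ d ∧ f(b, d, b)), f(b ∧ d ∧ d ∧ g(b, d, b), b ∧ d ∧ f(b, d, b) ∧ f(b, d, d), f(b ∧ b ∧ b ∧ b, b ∧ b ∧ d ∧ d, d ∧ d ∧ d)), f(b ∧ b ∧ b ∧ b ∧ d ∧ d ∧ d, d, d)), b, d)
  Order the arguments:  b ∧ d ∧ d ∧ f(f(g(f(b ∧ b ∧ d ∧ d, d ∧ d ∧ d, f(d, d, b)), g(g(b, b, b), g(d, d, b), g(b, b, b)), b ∧ d ∧ d ∧ d ∧ d ∧ f(b, d, b)), f(b ∧ d ∧ d ∧ g(b, d, b), b ∧ d ∧ f(b, d, b) ∧ f(b, d, d), f(b ∧ b ∧ b ∧ b, b ∧ b ∧ d ∧ d, d ∧ d ∧ d)), f(b ∧ b ∧ b ∧ b ∧ d ∧ d ∧ d, d, d)), b, d)
  Put back:  g(b ∧ d ∧ d ∧ f(f(g(f(b ∧ b ∧ d ∧ d, d ∧ d ∧ d, f(d, d, b)), g(g(b, b, b), g(d, d, b), g(b, b, b)), b ∧ d ∧ d ∧ d ∧ d ∧ f(b, d, b)), f(b ∧ d ∧ d ∧ g(b, d, b), b ∧ d ∧ f(b, d, b) ∧ f(b, d, d), f(b ∧ b ∧ b ∧ b, b ∧ b ∧ d ∧ d, d ∧ d ∧ d)), f(b ∧ b ∧ b ∧ b ∧ d ∧ d ∧ d, d, d)), b, d), b, b)

Answer: no — g(b ∧ d ∧ d ∧ f(f(g(f(b ∧ b ∧ d ∧ d, b ∧ d ∧ d, f(d, d, b)), g(g(b, b, b), g(d, d, b), g(b, b, b)), b ∧ d ∧ d ∧ d ∧ d ∧ f(b, d, b)), f(b ∧ d ∧ d ∧ g(b, d, b), b ∧ d ∧ f(b, d, b) ∧ f(b, d, d), f(b ∧ b ∧ b ∧ b, b ∧ b ∧ d ∧ d, d ∧ d ∧ d)), f(b ∧ b ∧ b ∧ d ∧ d ∧ d ∧ d, d, d)), b, d), b, b) vs g(b ∧ d ∧ d ∧ f(f(g(f(b ∧ b ∧ d ∧ d, d ∧ d ∧ d, f(d, d, b)), g(g(b, b, b), g(d, d, b), g(b, b, b)), b ∧ d ∧ d ∧ d ∧ d ∧ f(b, d, b)), f(b ∧ d ∧ d ∧ g(b, d, b), b ∧ d ∧ f(b, d, b) ∧ f(b, d, d), f(b ∧ b ∧ b ∧ b, b ∧ b ∧ d ∧ d, d ∧ d ∧ d)), f(b ∧ b ∧ b ∧ b ∧ d ∧ d ∧ d, d, d)), b, d), b, b)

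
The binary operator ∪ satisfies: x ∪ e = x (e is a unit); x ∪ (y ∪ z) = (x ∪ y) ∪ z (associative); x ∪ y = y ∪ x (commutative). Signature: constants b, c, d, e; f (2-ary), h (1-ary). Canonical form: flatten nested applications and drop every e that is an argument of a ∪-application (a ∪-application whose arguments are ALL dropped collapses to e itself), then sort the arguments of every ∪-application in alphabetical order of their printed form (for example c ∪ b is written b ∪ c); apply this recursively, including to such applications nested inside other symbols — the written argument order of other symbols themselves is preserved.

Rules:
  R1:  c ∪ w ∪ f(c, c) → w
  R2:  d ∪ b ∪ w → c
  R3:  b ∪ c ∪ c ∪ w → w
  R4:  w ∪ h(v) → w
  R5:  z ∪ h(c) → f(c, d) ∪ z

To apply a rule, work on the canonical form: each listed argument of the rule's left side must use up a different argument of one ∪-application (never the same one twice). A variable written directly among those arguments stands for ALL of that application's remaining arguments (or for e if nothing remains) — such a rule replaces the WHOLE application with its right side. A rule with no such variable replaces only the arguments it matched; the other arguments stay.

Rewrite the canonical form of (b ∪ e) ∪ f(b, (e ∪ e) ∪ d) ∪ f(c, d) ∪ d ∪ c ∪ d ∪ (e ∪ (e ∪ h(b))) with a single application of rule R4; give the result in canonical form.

Answer: b ∪ c ∪ d ∪ d ∪ f(b, d) ∪ f(c, d)

Derivation:
Canonical form:  b ∪ c ∪ d ∪ d ∪ f(b, d) ∪ f(c, d) ∪ h(b)
Match R4:  consume h(b);  v := b, w := b ∪ c ∪ d ∪ d ∪ f(b, d) ∪ f(c, d)
The extension variable absorbs all remaining arguments, so the whole application is rewritten.
Giving:  b ∪ c ∪ d ∪ d ∪ f(b, d) ∪ f(c, d)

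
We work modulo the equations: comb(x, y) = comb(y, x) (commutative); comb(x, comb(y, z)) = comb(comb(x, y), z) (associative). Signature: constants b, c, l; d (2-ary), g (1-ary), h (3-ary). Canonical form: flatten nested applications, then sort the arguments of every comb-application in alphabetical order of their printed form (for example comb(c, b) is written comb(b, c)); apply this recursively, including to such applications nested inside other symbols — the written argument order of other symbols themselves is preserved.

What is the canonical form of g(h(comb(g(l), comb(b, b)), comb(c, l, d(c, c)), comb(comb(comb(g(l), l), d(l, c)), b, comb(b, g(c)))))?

Answer: g(h(comb(b, b, g(l)), comb(c, d(c, c), l), comb(b, b, d(l, c), g(c), g(l), l)))

Derivation:
Descend into:  comb(comb(comb(g(l), l), d(l, c)), b, comb(b, g(c)))
Un-nest:  comb(g(l), l, d(l, c), b, b, g(c))
Sort:  comb(b, b, d(l, c), g(c), g(l), l)
Put back:  g(h(comb(b, b, g(l)), comb(c, d(c, c), l), comb(b, b, d(l, c), g(c), g(l), l)))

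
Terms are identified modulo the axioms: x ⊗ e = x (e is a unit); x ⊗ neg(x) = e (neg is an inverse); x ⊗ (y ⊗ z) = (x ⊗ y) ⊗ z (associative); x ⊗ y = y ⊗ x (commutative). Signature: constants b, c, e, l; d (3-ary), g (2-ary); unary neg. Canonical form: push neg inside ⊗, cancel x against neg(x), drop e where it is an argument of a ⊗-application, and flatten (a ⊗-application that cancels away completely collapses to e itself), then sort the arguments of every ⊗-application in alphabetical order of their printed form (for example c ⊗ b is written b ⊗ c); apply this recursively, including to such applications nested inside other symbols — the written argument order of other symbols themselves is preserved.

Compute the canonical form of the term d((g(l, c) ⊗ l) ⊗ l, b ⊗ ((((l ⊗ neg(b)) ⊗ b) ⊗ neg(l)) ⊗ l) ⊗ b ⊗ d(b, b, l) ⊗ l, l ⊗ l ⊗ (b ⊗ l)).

Answer: d(g(l, c) ⊗ l ⊗ l, b ⊗ b ⊗ d(b, b, l) ⊗ l ⊗ l, b ⊗ l ⊗ l ⊗ l)

Derivation:
Work inside:  b ⊗ ((((l ⊗ neg(b)) ⊗ b) ⊗ neg(l)) ⊗ l) ⊗ b ⊗ d(b, b, l) ⊗ l
Collect terms:  b ⊗ b ⊗ l ⊗ l ⊗ d(b, b, l)
Sort arguments:  b ⊗ b ⊗ d(b, b, l) ⊗ l ⊗ l
Rebuild:  d(g(l, c) ⊗ l ⊗ l, b ⊗ b ⊗ d(b, b, l) ⊗ l ⊗ l, b ⊗ l ⊗ l ⊗ l)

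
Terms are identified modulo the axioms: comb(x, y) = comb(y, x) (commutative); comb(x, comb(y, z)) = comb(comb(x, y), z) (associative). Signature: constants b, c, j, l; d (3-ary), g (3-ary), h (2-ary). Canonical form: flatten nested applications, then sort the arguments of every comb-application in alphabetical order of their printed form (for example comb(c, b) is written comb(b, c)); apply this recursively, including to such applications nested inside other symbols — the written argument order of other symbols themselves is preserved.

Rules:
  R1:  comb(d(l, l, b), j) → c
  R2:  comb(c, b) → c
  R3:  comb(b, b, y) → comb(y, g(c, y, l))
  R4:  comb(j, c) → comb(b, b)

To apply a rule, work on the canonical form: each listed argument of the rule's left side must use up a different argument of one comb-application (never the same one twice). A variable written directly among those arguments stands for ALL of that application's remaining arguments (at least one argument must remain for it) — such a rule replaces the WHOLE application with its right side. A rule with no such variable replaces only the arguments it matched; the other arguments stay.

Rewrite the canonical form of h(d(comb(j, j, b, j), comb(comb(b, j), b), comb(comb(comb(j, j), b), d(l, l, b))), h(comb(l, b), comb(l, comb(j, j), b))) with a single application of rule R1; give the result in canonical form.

Answer: h(d(comb(b, j, j, j), comb(b, b, j), comb(b, c, j)), h(comb(b, l), comb(b, j, j, l)))

Derivation:
Canonical form:  h(d(comb(b, j, j, j), comb(b, b, j), comb(b, d(l, l, b), j, j)), h(comb(b, l), comb(b, j, j, l)))
Apply R1:  consuming d(l, l, b), j
Result:  h(d(comb(b, j, j, j), comb(b, b, j), comb(b, c, j)), h(comb(b, l), comb(b, j, j, l)))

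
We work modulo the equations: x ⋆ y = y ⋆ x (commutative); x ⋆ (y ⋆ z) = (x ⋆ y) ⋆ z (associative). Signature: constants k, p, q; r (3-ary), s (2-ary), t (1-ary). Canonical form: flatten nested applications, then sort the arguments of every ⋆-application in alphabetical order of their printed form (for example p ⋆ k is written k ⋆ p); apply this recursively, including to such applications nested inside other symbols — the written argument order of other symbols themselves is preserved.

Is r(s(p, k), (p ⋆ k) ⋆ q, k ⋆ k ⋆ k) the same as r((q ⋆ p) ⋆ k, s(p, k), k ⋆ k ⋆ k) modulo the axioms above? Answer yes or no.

Left:  r(s(p, k), (p ⋆ k) ⋆ q, k ⋆ k ⋆ k)
  Descend into:  (p ⋆ k) ⋆ q
  Flatten:  p ⋆ k ⋆ q
  Sort arguments:  k ⋆ p ⋆ q
  Put back:  r(s(p, k), k ⋆ p ⋆ q, k ⋆ k ⋆ k)
Right:  r((q ⋆ p) ⋆ k, s(p, k), k ⋆ k ⋆ k)
  Focus inside:  (q ⋆ p) ⋆ k
  Merge nested applications:  q ⋆ p ⋆ k
  Sort arguments:  k ⋆ p ⋆ q
  Reassemble:  r(k ⋆ p ⋆ q, s(p, k), k ⋆ k ⋆ k)

Answer: no — r(s(p, k), k ⋆ p ⋆ q, k ⋆ k ⋆ k) vs r(k ⋆ p ⋆ q, s(p, k), k ⋆ k ⋆ k)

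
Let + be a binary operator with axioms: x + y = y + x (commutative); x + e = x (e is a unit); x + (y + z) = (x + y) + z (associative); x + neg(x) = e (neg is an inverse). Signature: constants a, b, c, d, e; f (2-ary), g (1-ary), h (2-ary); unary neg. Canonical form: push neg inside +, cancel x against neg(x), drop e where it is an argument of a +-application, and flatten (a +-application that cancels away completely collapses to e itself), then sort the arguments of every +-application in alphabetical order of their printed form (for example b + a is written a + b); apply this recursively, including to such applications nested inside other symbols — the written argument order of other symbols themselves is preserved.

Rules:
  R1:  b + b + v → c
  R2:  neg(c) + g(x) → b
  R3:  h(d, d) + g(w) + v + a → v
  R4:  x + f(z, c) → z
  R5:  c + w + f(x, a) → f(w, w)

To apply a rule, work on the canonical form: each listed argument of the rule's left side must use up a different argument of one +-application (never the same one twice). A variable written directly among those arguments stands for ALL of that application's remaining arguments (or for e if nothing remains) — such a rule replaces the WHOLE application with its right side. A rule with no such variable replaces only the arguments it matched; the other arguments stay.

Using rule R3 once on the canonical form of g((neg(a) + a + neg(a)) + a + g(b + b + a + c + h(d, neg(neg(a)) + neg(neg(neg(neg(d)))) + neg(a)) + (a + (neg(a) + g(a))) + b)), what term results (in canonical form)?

Canonical form:  g(g(a + b + b + b + c + g(a) + h(d, d)))
R3 matches:  uses a, g(a), h(d, d);  v := b + b + b + c, w := a
Every leftover argument binds to the variable; the entire application is replaced.
New term:  g(g(b + b + b + c))

Answer: g(g(b + b + b + c))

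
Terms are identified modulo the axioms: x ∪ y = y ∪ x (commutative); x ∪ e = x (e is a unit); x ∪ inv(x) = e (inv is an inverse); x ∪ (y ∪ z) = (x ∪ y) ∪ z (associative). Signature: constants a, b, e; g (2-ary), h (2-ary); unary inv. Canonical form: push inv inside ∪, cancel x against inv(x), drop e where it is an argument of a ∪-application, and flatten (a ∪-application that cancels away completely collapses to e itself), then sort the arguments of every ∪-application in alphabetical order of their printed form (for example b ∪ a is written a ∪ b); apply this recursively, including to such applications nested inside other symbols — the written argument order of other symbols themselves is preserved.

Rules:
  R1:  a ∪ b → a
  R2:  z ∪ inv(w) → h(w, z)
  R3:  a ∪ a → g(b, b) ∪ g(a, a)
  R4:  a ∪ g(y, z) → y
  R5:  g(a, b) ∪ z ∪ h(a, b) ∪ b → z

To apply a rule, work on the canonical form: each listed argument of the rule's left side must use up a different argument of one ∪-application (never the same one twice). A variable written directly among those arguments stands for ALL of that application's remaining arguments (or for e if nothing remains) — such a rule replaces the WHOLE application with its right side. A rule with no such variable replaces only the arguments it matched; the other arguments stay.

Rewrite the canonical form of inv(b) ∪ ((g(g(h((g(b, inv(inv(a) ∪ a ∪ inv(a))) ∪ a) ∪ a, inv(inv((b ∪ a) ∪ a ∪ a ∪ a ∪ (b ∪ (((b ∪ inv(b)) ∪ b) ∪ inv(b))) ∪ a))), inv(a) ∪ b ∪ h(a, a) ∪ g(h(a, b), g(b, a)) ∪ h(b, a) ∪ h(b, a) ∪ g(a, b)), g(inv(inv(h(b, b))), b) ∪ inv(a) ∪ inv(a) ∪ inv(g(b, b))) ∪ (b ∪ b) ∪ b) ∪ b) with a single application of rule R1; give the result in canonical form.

Answer: b ∪ b ∪ b ∪ g(g(h(a ∪ a ∪ g(b, a), a ∪ a ∪ a ∪ a ∪ a ∪ b), b ∪ g(a, b) ∪ g(h(a, b), g(b, a)) ∪ h(a, a) ∪ h(b, a) ∪ h(b, a) ∪ inv(a)), g(h(b, b), b) ∪ inv(a) ∪ inv(a) ∪ inv(g(b, b)))

Derivation:
Canonical form:  b ∪ b ∪ b ∪ g(g(h(a ∪ a ∪ g(b, a), a ∪ a ∪ a ∪ a ∪ a ∪ b ∪ b), b ∪ g(a, b) ∪ g(h(a, b), g(b, a)) ∪ h(a, a) ∪ h(b, a) ∪ h(b, a) ∪ inv(a)), g(h(b, b), b) ∪ inv(a) ∪ inv(a) ∪ inv(g(b, b)))
Apply R1:  consuming a, b
Giving:  b ∪ b ∪ b ∪ g(g(h(a ∪ a ∪ g(b, a), a ∪ a ∪ a ∪ a ∪ a ∪ b), b ∪ g(a, b) ∪ g(h(a, b), g(b, a)) ∪ h(a, a) ∪ h(b, a) ∪ h(b, a) ∪ inv(a)), g(h(b, b), b) ∪ inv(a) ∪ inv(a) ∪ inv(g(b, b)))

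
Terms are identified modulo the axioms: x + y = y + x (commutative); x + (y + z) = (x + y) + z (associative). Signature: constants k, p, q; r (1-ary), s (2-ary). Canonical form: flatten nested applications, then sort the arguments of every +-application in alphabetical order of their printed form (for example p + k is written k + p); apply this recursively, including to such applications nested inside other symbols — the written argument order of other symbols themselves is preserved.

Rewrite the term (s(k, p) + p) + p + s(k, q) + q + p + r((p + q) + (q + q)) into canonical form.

Answer: p + p + p + q + r(p + q + q + q) + s(k, p) + s(k, q)

Derivation:
Un-nest:  s(k, p) + p + p + s(k, q) + q + p + r((p + q) + (q + q))
Canonicalize subterm:  r((p + q) + (q + q))  →  r(p + q + q + q)
Order the arguments:  p + p + p + q + r(p + q + q + q) + s(k, p) + s(k, q)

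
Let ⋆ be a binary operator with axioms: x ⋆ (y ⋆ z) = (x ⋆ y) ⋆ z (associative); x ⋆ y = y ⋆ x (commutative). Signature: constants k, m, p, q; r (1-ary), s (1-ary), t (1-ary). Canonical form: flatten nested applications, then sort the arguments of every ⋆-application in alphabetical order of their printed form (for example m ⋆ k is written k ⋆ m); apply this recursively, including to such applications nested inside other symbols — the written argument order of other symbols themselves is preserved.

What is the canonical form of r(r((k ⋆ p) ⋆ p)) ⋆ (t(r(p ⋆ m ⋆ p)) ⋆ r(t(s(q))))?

Answer: r(r(k ⋆ p ⋆ p)) ⋆ r(t(s(q))) ⋆ t(r(m ⋆ p ⋆ p))

Derivation:
Un-nest:  r(r((k ⋆ p) ⋆ p)) ⋆ t(r(p ⋆ m ⋆ p)) ⋆ r(t(s(q)))
Inside:  r(r((k ⋆ p) ⋆ p))  →  r(r(k ⋆ p ⋆ p))
Simplify inside:  t(r(p ⋆ m ⋆ p))  →  t(r(m ⋆ p ⋆ p))
Order the arguments:  r(r(k ⋆ p ⋆ p)) ⋆ r(t(s(q))) ⋆ t(r(m ⋆ p ⋆ p))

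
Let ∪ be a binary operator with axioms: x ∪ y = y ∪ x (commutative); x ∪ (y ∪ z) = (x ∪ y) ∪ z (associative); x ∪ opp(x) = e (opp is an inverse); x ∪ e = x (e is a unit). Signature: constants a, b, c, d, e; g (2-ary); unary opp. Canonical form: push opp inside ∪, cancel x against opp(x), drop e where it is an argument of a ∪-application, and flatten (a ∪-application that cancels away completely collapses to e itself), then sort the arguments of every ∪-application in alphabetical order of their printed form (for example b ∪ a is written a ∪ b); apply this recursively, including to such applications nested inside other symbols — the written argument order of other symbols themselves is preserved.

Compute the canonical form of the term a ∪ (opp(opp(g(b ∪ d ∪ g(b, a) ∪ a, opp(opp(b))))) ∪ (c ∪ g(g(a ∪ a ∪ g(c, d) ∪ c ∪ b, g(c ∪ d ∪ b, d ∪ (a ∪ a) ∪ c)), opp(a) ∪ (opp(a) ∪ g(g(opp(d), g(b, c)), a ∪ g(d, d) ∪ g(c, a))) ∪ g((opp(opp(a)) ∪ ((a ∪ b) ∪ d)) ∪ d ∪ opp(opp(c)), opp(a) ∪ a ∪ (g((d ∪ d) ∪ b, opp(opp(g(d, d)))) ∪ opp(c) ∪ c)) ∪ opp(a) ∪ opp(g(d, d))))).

Push opp inside:  distribute opp over ∪ and collapse double opp
Collect:  a ∪ g(a ∪ b ∪ d ∪ g(b, a), b) ∪ c ∪ g(g(a ∪ a ∪ b ∪ c ∪ g(c, d), g(b ∪ c ∪ d, a ∪ a ∪ c ∪ d)), g(a ∪ a ∪ b ∪ c ∪ d ∪ d, g(b ∪ d ∪ d, g(d, d))) ∪ g(g(opp(d), g(b, c)), a ∪ g(c, a) ∪ g(d, d)) ∪ opp(a) ∪ opp(a) ∪ opp(a) ∪ opp(g(d, d)))
Order the arguments:  a ∪ c ∪ g(a ∪ b ∪ d ∪ g(b, a), b) ∪ g(g(a ∪ a ∪ b ∪ c ∪ g(c, d), g(b ∪ c ∪ d, a ∪ a ∪ c ∪ d)), g(a ∪ a ∪ b ∪ c ∪ d ∪ d, g(b ∪ d ∪ d, g(d, d))) ∪ g(g(opp(d), g(b, c)), a ∪ g(c, a) ∪ g(d, d)) ∪ opp(a) ∪ opp(a) ∪ opp(a) ∪ opp(g(d, d)))

Answer: a ∪ c ∪ g(a ∪ b ∪ d ∪ g(b, a), b) ∪ g(g(a ∪ a ∪ b ∪ c ∪ g(c, d), g(b ∪ c ∪ d, a ∪ a ∪ c ∪ d)), g(a ∪ a ∪ b ∪ c ∪ d ∪ d, g(b ∪ d ∪ d, g(d, d))) ∪ g(g(opp(d), g(b, c)), a ∪ g(c, a) ∪ g(d, d)) ∪ opp(a) ∪ opp(a) ∪ opp(a) ∪ opp(g(d, d)))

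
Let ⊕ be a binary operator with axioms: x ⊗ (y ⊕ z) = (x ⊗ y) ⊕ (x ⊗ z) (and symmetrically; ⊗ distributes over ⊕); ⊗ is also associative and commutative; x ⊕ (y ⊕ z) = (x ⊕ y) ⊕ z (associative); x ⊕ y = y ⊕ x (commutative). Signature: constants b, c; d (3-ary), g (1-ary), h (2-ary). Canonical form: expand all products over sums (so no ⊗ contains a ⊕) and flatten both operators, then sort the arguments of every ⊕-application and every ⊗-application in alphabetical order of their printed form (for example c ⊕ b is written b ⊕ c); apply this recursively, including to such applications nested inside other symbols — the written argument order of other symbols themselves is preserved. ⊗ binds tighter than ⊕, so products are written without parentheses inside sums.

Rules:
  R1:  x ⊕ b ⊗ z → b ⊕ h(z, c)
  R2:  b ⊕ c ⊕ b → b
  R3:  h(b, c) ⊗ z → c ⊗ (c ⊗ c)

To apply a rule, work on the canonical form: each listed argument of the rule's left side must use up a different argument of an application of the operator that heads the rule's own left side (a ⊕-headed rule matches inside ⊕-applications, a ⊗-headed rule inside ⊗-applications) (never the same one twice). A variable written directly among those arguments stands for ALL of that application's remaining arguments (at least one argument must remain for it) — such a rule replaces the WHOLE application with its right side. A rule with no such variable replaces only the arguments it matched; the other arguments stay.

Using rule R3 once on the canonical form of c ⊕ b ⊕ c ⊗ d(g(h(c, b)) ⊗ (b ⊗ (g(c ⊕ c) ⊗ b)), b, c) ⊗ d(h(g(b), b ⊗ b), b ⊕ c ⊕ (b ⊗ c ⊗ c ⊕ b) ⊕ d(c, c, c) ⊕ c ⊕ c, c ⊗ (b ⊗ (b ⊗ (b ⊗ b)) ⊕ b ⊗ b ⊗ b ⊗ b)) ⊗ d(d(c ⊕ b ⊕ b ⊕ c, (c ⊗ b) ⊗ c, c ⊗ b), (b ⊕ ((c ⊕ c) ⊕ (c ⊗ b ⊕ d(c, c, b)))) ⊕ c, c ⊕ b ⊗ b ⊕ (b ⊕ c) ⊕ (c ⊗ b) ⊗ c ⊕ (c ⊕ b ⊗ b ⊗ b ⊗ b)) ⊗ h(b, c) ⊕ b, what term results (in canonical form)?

Canonical form:  b ⊕ b ⊕ c ⊕ c ⊗ d(b ⊗ b ⊗ g(c ⊕ c) ⊗ g(h(c, b)), b, c) ⊗ d(d(b ⊕ b ⊕ c ⊕ c, b ⊗ c ⊗ c, b ⊗ c), b ⊕ b ⊗ c ⊕ c ⊕ c ⊕ c ⊕ d(c, c, b), b ⊕ b ⊗ b ⊕ b ⊗ b ⊗ b ⊗ b ⊕ b ⊗ c ⊗ c ⊕ c ⊕ c ⊕ c) ⊗ d(h(g(b), b ⊗ b), b ⊕ b ⊕ b ⊗ c ⊗ c ⊕ c ⊕ c ⊕ c ⊕ d(c, c, c), b ⊗ b ⊗ b ⊗ b ⊗ c ⊕ b ⊗ b ⊗ b ⊗ b ⊗ c) ⊗ h(b, c)
Apply R3:  consuming h(b, c);  z := c ⊗ d(b ⊗ b ⊗ g(c ⊕ c) ⊗ g(h(c, b)), b, c) ⊗ d(d(b ⊕ b ⊕ c ⊕ c, b ⊗ c ⊗ c, b ⊗ c), b ⊕ b ⊗ c ⊕ c ⊕ c ⊕ c ⊕ d(c, c, b), b ⊕ b ⊗ b ⊕ b ⊗ b ⊗ b ⊗ b ⊕ b ⊗ c ⊗ c ⊕ c ⊕ c ⊕ c) ⊗ d(h(g(b), b ⊗ b), b ⊕ b ⊕ b ⊗ c ⊗ c ⊕ c ⊕ c ⊕ c ⊕ d(c, c, c), b ⊗ b ⊗ b ⊗ b ⊗ c ⊕ b ⊗ b ⊗ b ⊗ b ⊗ c)
The variable takes the whole remainder — replace the entire application.
Result:  b ⊕ b ⊕ c ⊕ c ⊗ c ⊗ c

Answer: b ⊕ b ⊕ c ⊕ c ⊗ c ⊗ c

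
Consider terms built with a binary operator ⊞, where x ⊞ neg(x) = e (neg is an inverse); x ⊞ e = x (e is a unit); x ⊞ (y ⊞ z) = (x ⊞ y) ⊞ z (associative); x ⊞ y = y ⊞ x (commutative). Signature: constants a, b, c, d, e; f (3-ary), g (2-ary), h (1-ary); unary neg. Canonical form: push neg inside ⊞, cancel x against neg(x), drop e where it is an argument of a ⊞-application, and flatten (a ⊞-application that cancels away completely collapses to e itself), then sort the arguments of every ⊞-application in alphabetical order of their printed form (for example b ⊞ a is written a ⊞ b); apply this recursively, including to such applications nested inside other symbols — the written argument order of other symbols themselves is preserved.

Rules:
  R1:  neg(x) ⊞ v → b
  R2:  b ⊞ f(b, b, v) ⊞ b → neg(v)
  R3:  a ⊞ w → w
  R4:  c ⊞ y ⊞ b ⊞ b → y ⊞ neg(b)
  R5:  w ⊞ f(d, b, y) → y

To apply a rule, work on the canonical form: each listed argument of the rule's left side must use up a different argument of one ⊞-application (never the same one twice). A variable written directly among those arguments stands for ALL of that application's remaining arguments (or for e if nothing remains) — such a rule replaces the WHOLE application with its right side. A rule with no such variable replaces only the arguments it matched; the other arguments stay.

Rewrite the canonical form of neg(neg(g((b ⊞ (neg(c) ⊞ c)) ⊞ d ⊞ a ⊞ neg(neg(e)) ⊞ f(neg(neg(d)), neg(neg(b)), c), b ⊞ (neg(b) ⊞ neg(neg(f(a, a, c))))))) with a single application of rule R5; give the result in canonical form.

Answer: g(c, f(a, a, c))

Derivation:
Canonical form:  g(a ⊞ b ⊞ d ⊞ f(d, b, c), f(a, a, c))
Apply R5:  consuming f(d, b, c);  w := a ⊞ b ⊞ d, y := c
The extension variable absorbs all remaining arguments, so the whole application is rewritten.
New term:  g(c, f(a, a, c))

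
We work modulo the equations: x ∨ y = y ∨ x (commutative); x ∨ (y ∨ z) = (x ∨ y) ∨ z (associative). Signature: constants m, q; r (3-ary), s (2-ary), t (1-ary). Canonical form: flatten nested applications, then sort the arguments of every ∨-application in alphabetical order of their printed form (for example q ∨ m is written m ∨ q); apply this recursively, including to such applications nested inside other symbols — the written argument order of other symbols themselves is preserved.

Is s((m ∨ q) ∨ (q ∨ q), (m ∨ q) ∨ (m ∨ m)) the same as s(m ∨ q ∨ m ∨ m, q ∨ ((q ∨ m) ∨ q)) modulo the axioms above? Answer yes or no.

Left:  s((m ∨ q) ∨ (q ∨ q), (m ∨ q) ∨ (m ∨ m))
  Work inside:  (m ∨ q) ∨ (m ∨ m)
  Merge nested applications:  m ∨ q ∨ m ∨ m
  Order the arguments:  m ∨ m ∨ m ∨ q
  Put back:  s(m ∨ q ∨ q ∨ q, m ∨ m ∨ m ∨ q)
Right:  s(m ∨ q ∨ m ∨ m, q ∨ ((q ∨ m) ∨ q))
  Focus inside:  q ∨ ((q ∨ m) ∨ q)
  Merge nested applications:  q ∨ q ∨ m ∨ q
  Order the arguments:  m ∨ q ∨ q ∨ q
  Put back:  s(m ∨ m ∨ m ∨ q, m ∨ q ∨ q ∨ q)

Answer: no — s(m ∨ q ∨ q ∨ q, m ∨ m ∨ m ∨ q) vs s(m ∨ m ∨ m ∨ q, m ∨ q ∨ q ∨ q)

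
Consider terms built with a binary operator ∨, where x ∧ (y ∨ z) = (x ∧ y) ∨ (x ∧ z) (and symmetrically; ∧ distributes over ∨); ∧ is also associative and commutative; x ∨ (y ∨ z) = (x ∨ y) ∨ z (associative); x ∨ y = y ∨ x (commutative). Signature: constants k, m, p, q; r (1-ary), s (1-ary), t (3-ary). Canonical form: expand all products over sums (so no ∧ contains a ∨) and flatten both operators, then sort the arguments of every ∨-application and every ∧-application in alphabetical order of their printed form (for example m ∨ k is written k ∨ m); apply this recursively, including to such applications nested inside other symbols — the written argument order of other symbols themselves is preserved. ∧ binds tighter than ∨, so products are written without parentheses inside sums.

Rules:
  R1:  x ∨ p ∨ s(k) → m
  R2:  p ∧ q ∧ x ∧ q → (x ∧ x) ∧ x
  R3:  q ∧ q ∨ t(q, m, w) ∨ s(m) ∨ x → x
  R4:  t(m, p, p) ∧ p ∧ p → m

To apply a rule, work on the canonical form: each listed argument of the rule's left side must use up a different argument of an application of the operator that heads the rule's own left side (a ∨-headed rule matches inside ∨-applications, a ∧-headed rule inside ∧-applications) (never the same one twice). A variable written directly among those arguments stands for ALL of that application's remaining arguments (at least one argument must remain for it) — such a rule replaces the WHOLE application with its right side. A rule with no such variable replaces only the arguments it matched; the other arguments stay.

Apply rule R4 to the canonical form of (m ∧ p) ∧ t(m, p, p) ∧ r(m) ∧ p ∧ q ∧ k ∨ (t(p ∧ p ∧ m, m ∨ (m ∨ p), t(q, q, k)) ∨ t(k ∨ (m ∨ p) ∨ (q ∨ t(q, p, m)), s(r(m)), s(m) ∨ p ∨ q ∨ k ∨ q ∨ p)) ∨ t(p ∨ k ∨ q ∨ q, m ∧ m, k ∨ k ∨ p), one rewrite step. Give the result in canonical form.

Answer: k ∧ m ∧ m ∧ q ∧ r(m) ∨ t(k ∨ m ∨ p ∨ q ∨ t(q, p, m), s(r(m)), k ∨ p ∨ p ∨ q ∨ q ∨ s(m)) ∨ t(k ∨ p ∨ q ∨ q, m ∧ m, k ∨ k ∨ p) ∨ t(m ∧ p ∧ p, m ∨ m ∨ p, t(q, q, k))

Derivation:
Canonical form:  k ∧ m ∧ p ∧ p ∧ q ∧ r(m) ∧ t(m, p, p) ∨ t(k ∨ m ∨ p ∨ q ∨ t(q, p, m), s(r(m)), k ∨ p ∨ p ∨ q ∨ q ∨ s(m)) ∨ t(k ∨ p ∨ q ∨ q, m ∧ m, k ∨ k ∨ p) ∨ t(m ∧ p ∧ p, m ∨ m ∨ p, t(q, q, k))
Match R4:  consume p, p, t(m, p, p)
Result:  k ∧ m ∧ m ∧ q ∧ r(m) ∨ t(k ∨ m ∨ p ∨ q ∨ t(q, p, m), s(r(m)), k ∨ p ∨ p ∨ q ∨ q ∨ s(m)) ∨ t(k ∨ p ∨ q ∨ q, m ∧ m, k ∨ k ∨ p) ∨ t(m ∧ p ∧ p, m ∨ m ∨ p, t(q, q, k))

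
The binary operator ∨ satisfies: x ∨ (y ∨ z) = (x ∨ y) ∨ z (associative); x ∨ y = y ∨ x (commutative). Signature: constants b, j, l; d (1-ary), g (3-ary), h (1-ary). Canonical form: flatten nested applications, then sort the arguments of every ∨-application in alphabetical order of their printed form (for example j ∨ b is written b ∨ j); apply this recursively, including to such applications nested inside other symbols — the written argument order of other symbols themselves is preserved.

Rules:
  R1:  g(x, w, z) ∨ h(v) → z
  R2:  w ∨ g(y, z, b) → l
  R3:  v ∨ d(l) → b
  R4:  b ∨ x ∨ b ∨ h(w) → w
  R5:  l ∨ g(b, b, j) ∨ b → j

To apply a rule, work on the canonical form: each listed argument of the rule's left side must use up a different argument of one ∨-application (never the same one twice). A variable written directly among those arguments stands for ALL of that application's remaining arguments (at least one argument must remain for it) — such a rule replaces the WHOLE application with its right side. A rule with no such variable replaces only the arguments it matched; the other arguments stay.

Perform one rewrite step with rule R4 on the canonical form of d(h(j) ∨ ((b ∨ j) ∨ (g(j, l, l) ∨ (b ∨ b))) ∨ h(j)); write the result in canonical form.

Canonical form:  d(b ∨ b ∨ b ∨ g(j, l, l) ∨ h(j) ∨ h(j) ∨ j)
R4 matches:  uses b, b, h(j);  w := j, x := b ∨ g(j, l, l) ∨ h(j) ∨ j
The extension variable absorbs all remaining arguments, so the whole application is rewritten.
New term:  d(j)

Answer: d(j)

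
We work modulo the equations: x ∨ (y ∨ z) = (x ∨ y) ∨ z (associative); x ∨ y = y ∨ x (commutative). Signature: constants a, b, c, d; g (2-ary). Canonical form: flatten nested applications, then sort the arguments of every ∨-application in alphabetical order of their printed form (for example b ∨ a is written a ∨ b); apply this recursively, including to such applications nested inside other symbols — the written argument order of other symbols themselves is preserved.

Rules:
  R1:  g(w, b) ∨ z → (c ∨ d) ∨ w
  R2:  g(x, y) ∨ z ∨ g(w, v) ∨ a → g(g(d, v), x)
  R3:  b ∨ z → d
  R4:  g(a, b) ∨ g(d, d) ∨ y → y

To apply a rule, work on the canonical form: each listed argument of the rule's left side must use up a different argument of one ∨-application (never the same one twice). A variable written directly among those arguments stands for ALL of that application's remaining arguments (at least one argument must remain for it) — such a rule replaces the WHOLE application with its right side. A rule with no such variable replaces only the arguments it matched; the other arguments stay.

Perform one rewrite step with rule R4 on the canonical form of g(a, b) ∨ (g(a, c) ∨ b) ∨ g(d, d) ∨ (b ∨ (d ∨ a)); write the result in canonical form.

Answer: a ∨ b ∨ b ∨ d ∨ g(a, c)

Derivation:
Canonical form:  a ∨ b ∨ b ∨ d ∨ g(a, b) ∨ g(a, c) ∨ g(d, d)
Apply R4:  consuming g(a, b), g(d, d);  y := a ∨ b ∨ b ∨ d ∨ g(a, c)
The variable takes the whole remainder — replace the entire application.
Result:  a ∨ b ∨ b ∨ d ∨ g(a, c)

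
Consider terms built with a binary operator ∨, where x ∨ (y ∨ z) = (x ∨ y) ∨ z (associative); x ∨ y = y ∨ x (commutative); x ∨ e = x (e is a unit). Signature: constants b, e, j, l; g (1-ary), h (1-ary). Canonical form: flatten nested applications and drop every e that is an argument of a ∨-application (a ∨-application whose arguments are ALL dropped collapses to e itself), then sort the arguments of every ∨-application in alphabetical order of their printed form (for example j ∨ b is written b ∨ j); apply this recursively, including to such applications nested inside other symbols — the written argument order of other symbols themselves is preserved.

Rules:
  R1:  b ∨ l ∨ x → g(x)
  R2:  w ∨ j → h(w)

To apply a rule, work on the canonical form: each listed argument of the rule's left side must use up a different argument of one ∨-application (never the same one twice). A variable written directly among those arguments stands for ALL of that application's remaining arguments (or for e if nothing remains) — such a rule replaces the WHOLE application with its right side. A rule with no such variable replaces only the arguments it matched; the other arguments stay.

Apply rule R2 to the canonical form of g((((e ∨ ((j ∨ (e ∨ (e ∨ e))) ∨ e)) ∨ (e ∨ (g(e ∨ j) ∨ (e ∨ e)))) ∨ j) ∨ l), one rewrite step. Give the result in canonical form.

Answer: g(h(g(j) ∨ j ∨ l))

Derivation:
Canonical form:  g(g(j) ∨ j ∨ j ∨ l)
Match R2:  consume j;  w := g(j) ∨ j ∨ l
The extension variable absorbs all remaining arguments, so the whole application is rewritten.
Result:  g(h(g(j) ∨ j ∨ l))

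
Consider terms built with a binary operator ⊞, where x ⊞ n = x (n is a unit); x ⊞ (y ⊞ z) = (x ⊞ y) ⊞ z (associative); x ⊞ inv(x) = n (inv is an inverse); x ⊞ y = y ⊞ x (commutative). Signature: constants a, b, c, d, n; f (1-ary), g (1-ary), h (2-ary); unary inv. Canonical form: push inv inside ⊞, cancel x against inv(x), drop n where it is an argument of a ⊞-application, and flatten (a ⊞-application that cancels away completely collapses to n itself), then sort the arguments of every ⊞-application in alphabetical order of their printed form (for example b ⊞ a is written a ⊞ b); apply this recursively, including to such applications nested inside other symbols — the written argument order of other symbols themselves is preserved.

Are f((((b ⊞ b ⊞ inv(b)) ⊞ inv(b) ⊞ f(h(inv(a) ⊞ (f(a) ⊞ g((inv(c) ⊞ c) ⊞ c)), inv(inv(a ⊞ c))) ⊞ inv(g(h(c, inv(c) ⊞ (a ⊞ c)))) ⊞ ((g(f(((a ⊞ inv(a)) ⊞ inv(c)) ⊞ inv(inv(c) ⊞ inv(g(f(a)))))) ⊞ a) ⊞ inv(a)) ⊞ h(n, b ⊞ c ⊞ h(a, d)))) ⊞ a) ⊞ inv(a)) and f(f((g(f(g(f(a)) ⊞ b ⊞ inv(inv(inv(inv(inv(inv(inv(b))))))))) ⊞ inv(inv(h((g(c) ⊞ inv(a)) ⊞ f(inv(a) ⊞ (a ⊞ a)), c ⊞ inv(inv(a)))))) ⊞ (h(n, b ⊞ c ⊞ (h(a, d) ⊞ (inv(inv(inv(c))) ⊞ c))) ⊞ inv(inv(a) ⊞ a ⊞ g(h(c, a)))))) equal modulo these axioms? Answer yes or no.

Left:  f((((b ⊞ b ⊞ inv(b)) ⊞ inv(b) ⊞ f(h(inv(a) ⊞ (f(a) ⊞ g((inv(c) ⊞ c) ⊞ c)), inv(inv(a ⊞ c))) ⊞ inv(g(h(c, inv(c) ⊞ (a ⊞ c)))) ⊞ ((g(f(((a ⊞ inv(a)) ⊞ inv(c)) ⊞ inv(inv(c) ⊞ inv(g(f(a)))))) ⊞ a) ⊞ inv(a)) ⊞ h(n, b ⊞ c ⊞ h(a, d)))) ⊞ a) ⊞ inv(a))
  Focus inside:  (((b ⊞ b ⊞ inv(b)) ⊞ inv(b) ⊞ f(h(inv(a) ⊞ (f(a) ⊞ g((inv(c) ⊞ c) ⊞ c)), inv(inv(a ⊞ c))) ⊞ inv(g(h(c, inv(c) ⊞ (a ⊞ c)))) ⊞ ((g(f(((a ⊞ inv(a)) ⊞ inv(c)) ⊞ inv(inv(c) ⊞ inv(g(f(a)))))) ⊞ a) ⊞ inv(a)) ⊞ h(n, b ⊞ c ⊞ h(a, d)))) ⊞ a) ⊞ inv(a)
  Push inv inside:  distribute inv over ⊞ and collapse double inv
  Cancel:  b cancels; a cancels
  Collect:  f(g(f(g(f(a)))) ⊞ h(f(a) ⊞ g(c) ⊞ inv(a), a ⊞ c) ⊞ h(n, b ⊞ c ⊞ h(a, d)) ⊞ inv(g(h(c, a))))
  Put back:  f(f(g(f(g(f(a)))) ⊞ h(f(a) ⊞ g(c) ⊞ inv(a), a ⊞ c) ⊞ h(n, b ⊞ c ⊞ h(a, d)) ⊞ inv(g(h(c, a)))))
Right:  f(f((g(f(g(f(a)) ⊞ b ⊞ inv(inv(inv(inv(inv(inv(inv(b))))))))) ⊞ inv(inv(h((g(c) ⊞ inv(a)) ⊞ f(inv(a) ⊞ (a ⊞ a)), c ⊞ inv(inv(a)))))) ⊞ (h(n, b ⊞ c ⊞ (h(a, d) ⊞ (inv(inv(inv(c))) ⊞ c))) ⊞ inv(inv(a) ⊞ a ⊞ g(h(c, a))))))
  Focus inside:  (g(f(g(f(a)) ⊞ b ⊞ inv(inv(inv(inv(inv(inv(inv(b))))))))) ⊞ inv(inv(h((g(c) ⊞ inv(a)) ⊞ f(inv(a) ⊞ (a ⊞ a)), c ⊞ inv(inv(a)))))) ⊞ (h(n, b ⊞ c ⊞ (h(a, d) ⊞ (inv(inv(inv(c))) ⊞ c))) ⊞ inv(inv(a) ⊞ a ⊞ g(h(c, a))))
  Push inv inside:  distribute inv over ⊞ and collapse double inv
  Cancel:  a cancels
  Collect:  g(f(g(f(a)))) ⊞ h(f(a) ⊞ g(c) ⊞ inv(a), a ⊞ c) ⊞ h(n, b ⊞ c ⊞ h(a, d)) ⊞ inv(g(h(c, a)))
  Put back:  f(f(g(f(g(f(a)))) ⊞ h(f(a) ⊞ g(c) ⊞ inv(a), a ⊞ c) ⊞ h(n, b ⊞ c ⊞ h(a, d)) ⊞ inv(g(h(c, a)))))

Answer: yes — both canonical forms are f(f(g(f(g(f(a)))) ⊞ h(f(a) ⊞ g(c) ⊞ inv(a), a ⊞ c) ⊞ h(n, b ⊞ c ⊞ h(a, d)) ⊞ inv(g(h(c, a)))))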